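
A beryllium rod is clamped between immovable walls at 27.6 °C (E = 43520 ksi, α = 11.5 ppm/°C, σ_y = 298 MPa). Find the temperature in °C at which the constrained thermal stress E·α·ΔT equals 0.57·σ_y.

E = 43520 ksi = 300.1 GPa.
E·α·ΔT = 169.9 MPa ⇒ ΔT = 169.9 / (300.1×10³ × 11.5×10⁻⁶) = 49.22 K.
T = 27.6 + 49.22 = 76.82 °C.

76.8 °C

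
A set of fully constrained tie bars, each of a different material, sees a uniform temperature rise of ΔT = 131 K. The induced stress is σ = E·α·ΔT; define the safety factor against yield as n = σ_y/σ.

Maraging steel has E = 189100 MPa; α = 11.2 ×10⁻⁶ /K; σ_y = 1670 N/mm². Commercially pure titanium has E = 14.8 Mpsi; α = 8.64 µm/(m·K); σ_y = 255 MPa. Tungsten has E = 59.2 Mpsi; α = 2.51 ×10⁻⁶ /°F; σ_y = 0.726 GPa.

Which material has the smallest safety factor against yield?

In consistent units (E in GPa, α in ×10⁻⁶/K, σ_y in MPa):
  maraging steel: E = 189.1, α = 11.2, σ_y = 1670 → σ = 277 MPa, n = 6.02
  commercially pure titanium: E = 102.0, α = 8.64, σ_y = 255.0 → σ = 115 MPa, n = 2.21
  tungsten: E = 408.2, α = 4.52, σ_y = 726.0 → σ = 242 MPa, n = 3.01
The minimum is commercially pure titanium at n = 2.21.

commercially pure titanium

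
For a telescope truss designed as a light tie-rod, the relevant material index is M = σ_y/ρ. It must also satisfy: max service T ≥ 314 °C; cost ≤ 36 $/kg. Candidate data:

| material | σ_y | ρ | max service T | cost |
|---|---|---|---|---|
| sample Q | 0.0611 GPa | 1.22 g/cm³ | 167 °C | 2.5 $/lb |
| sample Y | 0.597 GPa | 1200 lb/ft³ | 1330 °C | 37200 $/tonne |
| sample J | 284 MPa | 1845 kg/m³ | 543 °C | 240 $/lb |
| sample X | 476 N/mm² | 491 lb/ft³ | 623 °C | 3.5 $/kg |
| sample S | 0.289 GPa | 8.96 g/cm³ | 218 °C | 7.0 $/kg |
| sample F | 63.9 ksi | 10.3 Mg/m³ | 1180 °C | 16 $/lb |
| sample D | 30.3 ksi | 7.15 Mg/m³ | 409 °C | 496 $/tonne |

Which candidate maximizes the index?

Screen on constraints: max service T ≥ 314 °C; cost ≤ 36 $/kg. Survivors: sample X, sample F, sample D.
After converting to SI:
  sample X: σ_y = 476.0 MPa, ρ = 7865 kg/m³
  sample F: σ_y = 440.6 MPa, ρ = 10300 kg/m³
  sample D: σ_y = 208.9 MPa, ρ = 7150 kg/m³
  sample X: M = 60.5 kN·m/kg
  sample F: M = 42.8 kN·m/kg
  sample D: M = 29.2 kN·m/kg
The maximum is for sample X.

sample X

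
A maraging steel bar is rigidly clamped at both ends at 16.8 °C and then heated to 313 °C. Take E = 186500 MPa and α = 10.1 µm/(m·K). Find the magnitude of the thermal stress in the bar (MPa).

E = 186500 MPa = 186.5 GPa.
ΔT = 296.2 K. Constrained thermal stress σ = E·α·ΔT = 186.5×10³ MPa × 10.1×10⁻⁶ × 296.2 = 558 MPa (compressive).

558 MPa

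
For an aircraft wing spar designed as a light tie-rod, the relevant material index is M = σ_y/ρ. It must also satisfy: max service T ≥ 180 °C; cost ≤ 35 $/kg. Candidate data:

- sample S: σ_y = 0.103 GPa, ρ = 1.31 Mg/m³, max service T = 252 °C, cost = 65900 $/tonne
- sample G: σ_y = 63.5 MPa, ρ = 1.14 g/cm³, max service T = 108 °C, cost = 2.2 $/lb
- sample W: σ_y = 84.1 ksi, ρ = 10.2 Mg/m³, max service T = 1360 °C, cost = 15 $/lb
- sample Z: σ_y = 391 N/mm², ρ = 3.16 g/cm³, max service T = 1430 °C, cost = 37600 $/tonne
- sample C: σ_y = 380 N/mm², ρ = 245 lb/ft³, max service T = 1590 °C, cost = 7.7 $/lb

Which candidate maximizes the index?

Screen on constraints: max service T ≥ 180 °C; cost ≤ 35 $/kg. Survivors: sample W, sample C.
In SI units:
  sample W: σ_y = 579.8 MPa, ρ = 10200 kg/m³
  sample C: σ_y = 380.0 MPa, ρ = 3925 kg/m³
  sample C: M = 96.8 kN·m/kg
  sample W: M = 56.8 kN·m/kg
The maximum is for sample C.

sample C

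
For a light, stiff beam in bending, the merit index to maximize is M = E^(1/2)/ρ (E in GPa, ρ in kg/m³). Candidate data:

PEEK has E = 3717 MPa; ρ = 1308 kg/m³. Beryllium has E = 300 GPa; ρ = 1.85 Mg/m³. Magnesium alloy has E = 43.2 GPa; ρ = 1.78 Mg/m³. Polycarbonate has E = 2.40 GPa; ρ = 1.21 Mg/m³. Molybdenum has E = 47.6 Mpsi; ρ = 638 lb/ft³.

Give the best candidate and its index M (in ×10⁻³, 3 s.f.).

After converting to SI:
  PEEK: E = 3.717 GPa, ρ = 1308 kg/m³
  beryllium: E = 300.0 GPa, ρ = 1850 kg/m³
  magnesium alloy: E = 43.20 GPa, ρ = 1780 kg/m³
  polycarbonate: E = 2.400 GPa, ρ = 1210 kg/m³
  molybdenum: E = 328.2 GPa, ρ = 10220 kg/m³
  beryllium: M = 9.36×10⁻³
  magnesium alloy: M = 3.69×10⁻³
  molybdenum: M = 1.77×10⁻³
  PEEK: M = 1.47×10⁻³
  polycarbonate: M = 1.28×10⁻³
The maximum is for beryllium.

beryllium, M = 9.36×10⁻³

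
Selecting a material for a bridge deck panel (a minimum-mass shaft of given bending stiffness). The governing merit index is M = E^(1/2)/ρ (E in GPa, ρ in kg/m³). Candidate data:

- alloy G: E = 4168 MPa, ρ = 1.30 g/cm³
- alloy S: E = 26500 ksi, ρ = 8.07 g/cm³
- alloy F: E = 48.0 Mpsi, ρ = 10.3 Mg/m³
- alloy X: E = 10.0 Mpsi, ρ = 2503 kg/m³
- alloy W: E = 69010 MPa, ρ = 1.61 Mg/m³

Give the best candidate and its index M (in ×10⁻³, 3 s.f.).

alloy W, M = 5.16×10⁻³

After converting to SI:
  alloy G: E = 4.168 GPa, ρ = 1300 kg/m³
  alloy S: E = 182.7 GPa, ρ = 8070 kg/m³
  alloy F: E = 330.9 GPa, ρ = 10300 kg/m³
  alloy X: E = 68.95 GPa, ρ = 2503 kg/m³
  alloy W: E = 69.01 GPa, ρ = 1610 kg/m³
  alloy W: M = 5.16×10⁻³
  alloy X: M = 3.32×10⁻³
  alloy F: M = 1.77×10⁻³
  alloy S: M = 1.67×10⁻³
  alloy G: M = 1.57×10⁻³
Highest index: alloy W.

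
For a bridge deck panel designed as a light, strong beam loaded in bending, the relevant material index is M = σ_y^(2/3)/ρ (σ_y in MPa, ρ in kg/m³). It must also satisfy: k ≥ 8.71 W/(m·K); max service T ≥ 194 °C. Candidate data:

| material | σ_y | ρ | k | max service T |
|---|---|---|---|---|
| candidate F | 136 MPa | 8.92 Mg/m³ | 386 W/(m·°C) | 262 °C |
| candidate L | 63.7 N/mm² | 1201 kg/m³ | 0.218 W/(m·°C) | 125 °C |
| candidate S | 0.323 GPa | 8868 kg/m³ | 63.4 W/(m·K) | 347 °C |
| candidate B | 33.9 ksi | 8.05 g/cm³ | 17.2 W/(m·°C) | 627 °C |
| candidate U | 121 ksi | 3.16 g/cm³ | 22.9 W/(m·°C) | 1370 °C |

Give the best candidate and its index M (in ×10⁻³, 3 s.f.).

Screen on constraints: k ≥ 8.71 W/(m·K); max service T ≥ 194 °C. Survivors: candidate F, candidate S, candidate B, candidate U.
Putting every candidate on a common basis:
  candidate F: σ_y = 136.0 MPa, ρ = 8920 kg/m³
  candidate S: σ_y = 323.0 MPa, ρ = 8868 kg/m³
  candidate B: σ_y = 233.7 MPa, ρ = 8050 kg/m³
  candidate U: σ_y = 834.3 MPa, ρ = 3160 kg/m³
  candidate U: M = 28.0×10⁻³
  candidate S: M = 5.31×10⁻³
  candidate B: M = 4.71×10⁻³
  candidate F: M = 2.96×10⁻³
Candidate U has the largest M.

candidate U, M = 28.0×10⁻³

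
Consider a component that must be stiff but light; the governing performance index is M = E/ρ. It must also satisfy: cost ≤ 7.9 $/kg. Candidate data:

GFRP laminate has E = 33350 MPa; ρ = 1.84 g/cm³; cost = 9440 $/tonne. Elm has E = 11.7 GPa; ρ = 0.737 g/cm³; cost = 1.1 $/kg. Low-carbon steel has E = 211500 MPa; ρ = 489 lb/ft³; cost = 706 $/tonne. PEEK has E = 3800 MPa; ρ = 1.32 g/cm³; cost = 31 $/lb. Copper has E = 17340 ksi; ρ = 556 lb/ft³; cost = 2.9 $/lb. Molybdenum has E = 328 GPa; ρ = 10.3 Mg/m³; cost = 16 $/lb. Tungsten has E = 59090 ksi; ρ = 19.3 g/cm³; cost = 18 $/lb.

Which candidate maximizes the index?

low-carbon steel

Screen on constraints: cost ≤ 7.9 $/kg. Survivors: elm, low-carbon steel, copper.
Putting every candidate on a common basis:
  elm: E = 11.70 GPa, ρ = 737.0 kg/m³
  low-carbon steel: E = 211.5 GPa, ρ = 7833 kg/m³
  copper: E = 119.6 GPa, ρ = 8906 kg/m³
  low-carbon steel: M = 27.0 MN·m/kg
  elm: M = 15.9 MN·m/kg
  copper: M = 13.4 MN·m/kg
The maximum is for low-carbon steel.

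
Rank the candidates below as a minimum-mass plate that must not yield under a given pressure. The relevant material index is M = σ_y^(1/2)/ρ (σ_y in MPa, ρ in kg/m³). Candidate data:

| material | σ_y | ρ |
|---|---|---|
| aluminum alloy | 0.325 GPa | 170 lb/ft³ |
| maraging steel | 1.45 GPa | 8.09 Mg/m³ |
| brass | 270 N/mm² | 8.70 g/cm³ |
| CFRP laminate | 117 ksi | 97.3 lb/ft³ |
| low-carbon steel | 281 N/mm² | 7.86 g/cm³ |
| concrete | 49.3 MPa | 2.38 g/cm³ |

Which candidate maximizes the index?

Convert each candidate to consistent units, then evaluate M:
  aluminum alloy: σ_y = 325.0 MPa, ρ = 2723 kg/m³
  maraging steel: σ_y = 1450 MPa, ρ = 8090 kg/m³
  brass: σ_y = 270.0 MPa, ρ = 8700 kg/m³
  CFRP laminate: σ_y = 806.7 MPa, ρ = 1559 kg/m³
  low-carbon steel: σ_y = 281.0 MPa, ρ = 7860 kg/m³
  concrete: σ_y = 49.30 MPa, ρ = 2380 kg/m³
  CFRP laminate: M = 18.2×10⁻³
  aluminum alloy: M = 6.62×10⁻³
  maraging steel: M = 4.71×10⁻³
  concrete: M = 2.95×10⁻³
  low-carbon steel: M = 2.13×10⁻³
  brass: M = 1.89×10⁻³
CFRP laminate ranks first.

CFRP laminate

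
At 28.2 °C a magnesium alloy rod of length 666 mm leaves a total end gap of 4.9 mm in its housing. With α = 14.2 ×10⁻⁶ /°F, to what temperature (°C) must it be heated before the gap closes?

α = 14.2×10⁻⁶/°F × 9/5 = 25.6×10⁻⁶/K.
α·L₀·ΔT = 4.9 mm ⇒ ΔT = 4.9 / (25.6×10⁻⁶ × 666.0) = 287.8 K.
T = 28.2 + 287.8 = 316.0 °C.

316 °C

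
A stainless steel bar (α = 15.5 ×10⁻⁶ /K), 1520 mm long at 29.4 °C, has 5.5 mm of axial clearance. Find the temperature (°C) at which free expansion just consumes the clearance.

α·L₀·ΔT = 5.5 mm ⇒ ΔT = 5.5 / (15.5×10⁻⁶ × 1520.0) = 233.4 K.
T = 29.4 + 233.4 = 262.8 °C.

263 °C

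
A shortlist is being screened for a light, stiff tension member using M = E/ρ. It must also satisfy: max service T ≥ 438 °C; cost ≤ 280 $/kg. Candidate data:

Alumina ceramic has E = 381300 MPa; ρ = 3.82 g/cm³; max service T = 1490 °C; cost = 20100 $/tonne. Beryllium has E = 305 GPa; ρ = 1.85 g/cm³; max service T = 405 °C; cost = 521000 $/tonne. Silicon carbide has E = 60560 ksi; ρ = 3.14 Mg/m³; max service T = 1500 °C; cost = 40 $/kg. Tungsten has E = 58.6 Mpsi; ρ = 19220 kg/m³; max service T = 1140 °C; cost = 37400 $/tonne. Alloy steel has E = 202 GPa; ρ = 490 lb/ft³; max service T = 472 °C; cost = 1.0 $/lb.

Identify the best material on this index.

Screen on constraints: max service T ≥ 438 °C; cost ≤ 280 $/kg. Survivors: alumina ceramic, silicon carbide, tungsten, alloy steel.
Normalizing units and computing the index:
  alumina ceramic: E = 381.3 GPa, ρ = 3820 kg/m³
  silicon carbide: E = 417.5 GPa, ρ = 3140 kg/m³
  tungsten: E = 404.0 GPa, ρ = 19220 kg/m³
  alloy steel: E = 202.0 GPa, ρ = 7849 kg/m³
  silicon carbide: M = 133 MN·m/kg
  alumina ceramic: M = 99.8 MN·m/kg
  alloy steel: M = 25.7 MN·m/kg
  tungsten: M = 21.0 MN·m/kg
Silicon carbide has the largest M.

silicon carbide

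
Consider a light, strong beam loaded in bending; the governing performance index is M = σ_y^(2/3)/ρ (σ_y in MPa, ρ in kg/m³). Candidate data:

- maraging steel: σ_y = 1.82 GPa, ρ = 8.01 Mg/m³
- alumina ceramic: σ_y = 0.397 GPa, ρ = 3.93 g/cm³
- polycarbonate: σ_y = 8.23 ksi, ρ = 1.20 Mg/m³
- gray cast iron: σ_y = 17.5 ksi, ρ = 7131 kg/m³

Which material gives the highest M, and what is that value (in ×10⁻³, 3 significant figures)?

In SI units:
  maraging steel: σ_y = 1820 MPa, ρ = 8010 kg/m³
  alumina ceramic: σ_y = 397.0 MPa, ρ = 3930 kg/m³
  polycarbonate: σ_y = 56.74 MPa, ρ = 1200 kg/m³
  gray cast iron: σ_y = 120.7 MPa, ρ = 7131 kg/m³
  maraging steel: M = 18.6×10⁻³
  alumina ceramic: M = 13.7×10⁻³
  polycarbonate: M = 12.3×10⁻³
  gray cast iron: M = 3.42×10⁻³
The maximum is for maraging steel.

maraging steel, M = 18.6×10⁻³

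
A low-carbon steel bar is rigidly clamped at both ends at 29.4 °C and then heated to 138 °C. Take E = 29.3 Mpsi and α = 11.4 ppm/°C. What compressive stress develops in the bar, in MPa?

250 MPa

E = 29.3 Mpsi = 202.0 GPa.
ΔT = 108.6 K. Constrained thermal stress σ = E·α·ΔT = 202.0×10³ MPa × 11.4×10⁻⁶ × 108.6 = 250 MPa (compressive).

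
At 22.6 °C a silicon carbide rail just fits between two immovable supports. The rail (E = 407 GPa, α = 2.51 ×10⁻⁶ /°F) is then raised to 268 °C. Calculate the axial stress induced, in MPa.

451 MPa

α = 2.51×10⁻⁶/°F × 9/5 = 4.52×10⁻⁶/K.
ΔT = 245.4 K. Constrained thermal stress σ = E·α·ΔT = 407.0×10³ MPa × 4.52×10⁻⁶ × 245.4 = 451 MPa (compressive).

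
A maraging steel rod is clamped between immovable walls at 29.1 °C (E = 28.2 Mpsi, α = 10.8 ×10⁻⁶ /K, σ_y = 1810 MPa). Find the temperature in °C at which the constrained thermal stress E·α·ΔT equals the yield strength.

891 °C

E = 28.2 Mpsi = 194.4 GPa.
E·α·ΔT = 1810 MPa ⇒ ΔT = 1810 / (194.4×10³ × 10.8×10⁻⁶) = 862.0 K.
T = 29.1 + 862.0 = 891.1 °C.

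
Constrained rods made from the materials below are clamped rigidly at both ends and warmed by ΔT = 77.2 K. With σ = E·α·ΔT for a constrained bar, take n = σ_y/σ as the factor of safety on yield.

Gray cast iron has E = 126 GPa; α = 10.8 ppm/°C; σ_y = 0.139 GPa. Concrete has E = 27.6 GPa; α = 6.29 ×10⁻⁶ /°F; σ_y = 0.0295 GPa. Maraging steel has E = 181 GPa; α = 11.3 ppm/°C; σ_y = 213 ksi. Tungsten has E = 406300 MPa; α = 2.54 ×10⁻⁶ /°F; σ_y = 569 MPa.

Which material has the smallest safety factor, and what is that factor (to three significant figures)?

concrete, n = 1.22

With everything in SI (GPa, ×10⁻⁶/K, MPa):
  gray cast iron: E = 126.0, α = 10.8, σ_y = 139.0 → σ = 105 MPa, n = 1.32
  concrete: E = 27.60, α = 11.3, σ_y = 29.50 → σ = 24.1 MPa, n = 1.22
  maraging steel: E = 181.0, α = 11.3, σ_y = 1469 → σ = 158 MPa, n = 9.30
  tungsten: E = 406.3, α = 4.57, σ_y = 569.0 → σ = 143 MPa, n = 3.97
Concrete has the lowest safety factor, n = 1.22.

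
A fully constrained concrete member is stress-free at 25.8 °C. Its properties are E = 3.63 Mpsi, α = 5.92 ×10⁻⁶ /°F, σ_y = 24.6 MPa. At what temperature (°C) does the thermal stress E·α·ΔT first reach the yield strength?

118 °C

E = 3.63 Mpsi = 25.03 GPa.
α = 5.92×10⁻⁶/°F × 9/5 = 10.7×10⁻⁶/K.
E·α·ΔT = 24.60 MPa ⇒ ΔT = 24.60 / (25.03×10³ × 10.7×10⁻⁶) = 92.24 K.
T = 25.8 + 92.24 = 118.0 °C.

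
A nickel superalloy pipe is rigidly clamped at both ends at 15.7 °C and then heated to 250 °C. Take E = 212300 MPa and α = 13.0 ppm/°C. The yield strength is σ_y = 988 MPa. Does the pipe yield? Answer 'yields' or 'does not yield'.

E = 212300 MPa = 212.3 GPa.
ΔT = 234.3 K. Constrained thermal stress σ = E·α·ΔT = 212.3×10³ MPa × 13.0×10⁻⁶ × 234.3 = 647 MPa (compressive).
Compare to σ_y = 988 MPa: σ < σ_y, so it does not yield.

does not yield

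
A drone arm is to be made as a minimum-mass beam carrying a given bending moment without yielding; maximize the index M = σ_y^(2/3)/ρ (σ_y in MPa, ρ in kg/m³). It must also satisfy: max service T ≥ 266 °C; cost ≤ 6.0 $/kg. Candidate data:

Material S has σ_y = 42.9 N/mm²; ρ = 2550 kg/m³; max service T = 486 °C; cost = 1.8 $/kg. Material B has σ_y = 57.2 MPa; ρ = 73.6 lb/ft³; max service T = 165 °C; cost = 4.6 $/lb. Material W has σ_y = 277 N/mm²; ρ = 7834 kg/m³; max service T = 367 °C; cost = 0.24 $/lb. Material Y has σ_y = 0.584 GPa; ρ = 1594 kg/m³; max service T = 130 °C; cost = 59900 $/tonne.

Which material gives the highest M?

Screen on constraints: max service T ≥ 266 °C; cost ≤ 6.0 $/kg. Survivors: material S, material W.
Normalizing units and computing the index:
  material S: σ_y = 42.90 MPa, ρ = 2550 kg/m³
  material W: σ_y = 277.0 MPa, ρ = 7834 kg/m³
  material W: M = 5.42×10⁻³
  material S: M = 4.81×10⁻³
Highest index: material W.

material W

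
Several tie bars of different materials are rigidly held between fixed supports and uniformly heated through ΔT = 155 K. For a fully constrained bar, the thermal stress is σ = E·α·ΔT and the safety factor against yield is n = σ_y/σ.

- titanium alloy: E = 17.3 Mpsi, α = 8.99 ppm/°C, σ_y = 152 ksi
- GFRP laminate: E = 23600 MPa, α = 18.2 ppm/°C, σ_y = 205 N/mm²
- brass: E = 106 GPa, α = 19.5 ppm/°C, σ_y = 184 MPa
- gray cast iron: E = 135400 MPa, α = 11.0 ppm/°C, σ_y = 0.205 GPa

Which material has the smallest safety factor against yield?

brass

With everything in SI (GPa, ×10⁻⁶/K, MPa):
  titanium alloy: E = 119.3, α = 8.99, σ_y = 1048 → σ = 166 MPa, n = 6.31
  GFRP laminate: E = 23.60, α = 18.2, σ_y = 205.0 → σ = 66.6 MPa, n = 3.08
  brass: E = 106.0, α = 19.5, σ_y = 184.0 → σ = 320 MPa, n = 0.574
  gray cast iron: E = 135.4, α = 11.0, σ_y = 205.0 → σ = 231 MPa, n = 0.888
The minimum is brass at n = 0.574.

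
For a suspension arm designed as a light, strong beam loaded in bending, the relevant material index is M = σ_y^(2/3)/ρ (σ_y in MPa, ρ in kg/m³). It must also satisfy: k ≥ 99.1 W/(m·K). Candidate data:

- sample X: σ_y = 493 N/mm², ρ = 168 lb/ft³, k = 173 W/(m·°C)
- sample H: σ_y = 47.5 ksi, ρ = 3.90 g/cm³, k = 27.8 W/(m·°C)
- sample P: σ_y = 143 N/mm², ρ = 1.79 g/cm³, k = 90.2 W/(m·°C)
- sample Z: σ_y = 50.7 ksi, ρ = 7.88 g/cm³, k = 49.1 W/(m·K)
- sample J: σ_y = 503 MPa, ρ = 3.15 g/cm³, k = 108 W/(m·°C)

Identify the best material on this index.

sample X

Screen on constraints: k ≥ 99.1 W/(m·K). Survivors: sample X, sample J.
Putting every candidate on a common basis:
  sample X: σ_y = 493.0 MPa, ρ = 2691 kg/m³
  sample J: σ_y = 503.0 MPa, ρ = 3150 kg/m³
  sample X: M = 23.2×10⁻³
  sample J: M = 20.1×10⁻³
Sample X has the largest M.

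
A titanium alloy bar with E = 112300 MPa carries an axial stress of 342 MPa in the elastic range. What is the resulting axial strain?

E = 112300 MPa = 112.3 GPa = 112300 MPa.
ε = σ/E = 342 / 112300 = 3.05×10⁻³.

3.05×10⁻³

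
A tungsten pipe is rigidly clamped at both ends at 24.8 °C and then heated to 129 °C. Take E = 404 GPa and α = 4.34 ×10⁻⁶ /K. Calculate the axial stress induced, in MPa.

183 MPa

ΔT = 104.2 K. Constrained thermal stress σ = E·α·ΔT = 404.0×10³ MPa × 4.34×10⁻⁶ × 104.2 = 183 MPa (compressive).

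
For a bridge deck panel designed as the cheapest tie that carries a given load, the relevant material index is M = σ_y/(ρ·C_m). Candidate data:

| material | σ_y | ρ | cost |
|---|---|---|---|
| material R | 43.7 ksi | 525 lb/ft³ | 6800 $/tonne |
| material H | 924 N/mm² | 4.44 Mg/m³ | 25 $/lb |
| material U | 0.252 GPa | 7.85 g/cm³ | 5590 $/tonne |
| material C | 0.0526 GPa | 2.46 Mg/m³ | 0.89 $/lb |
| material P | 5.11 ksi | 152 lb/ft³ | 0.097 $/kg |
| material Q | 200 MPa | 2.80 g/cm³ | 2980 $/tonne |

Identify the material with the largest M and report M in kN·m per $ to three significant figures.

Normalizing units and computing the index:
  material R: σ_y = 301.3 MPa, ρ = 8410 kg/m³, cost = 6.800 $/kg
  material H: σ_y = 924.0 MPa, ρ = 4440 kg/m³, cost = 55.11 $/kg
  material U: σ_y = 252.0 MPa, ρ = 7850 kg/m³, cost = 5.590 $/kg
  material C: σ_y = 52.60 MPa, ρ = 2460 kg/m³, cost = 1.962 $/kg
  material P: σ_y = 35.23 MPa, ρ = 2435 kg/m³, cost = 0.09700 $/kg
  material Q: σ_y = 200.0 MPa, ρ = 2800 kg/m³, cost = 2.980 $/kg
  material P: M = 149 kN·m per $
  material Q: M = 24.0 kN·m per $
  material C: M = 10.9 kN·m per $
  material U: M = 5.74 kN·m per $
  material R: M = 5.27 kN·m per $
  material H: M = 3.78 kN·m per $
Material P has the largest M.

material P, M = 149 kN·m per $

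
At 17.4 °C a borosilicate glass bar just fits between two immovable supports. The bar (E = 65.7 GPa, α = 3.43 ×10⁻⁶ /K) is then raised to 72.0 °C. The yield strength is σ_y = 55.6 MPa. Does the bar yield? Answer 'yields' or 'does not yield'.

does not yield

ΔT = 54.60 K. Constrained thermal stress σ = E·α·ΔT = 65.70×10³ MPa × 3.43×10⁻⁶ × 54.60 = 12.3 MPa (compressive).
Compare to σ_y = 55.6 MPa: σ < σ_y, so it does not yield.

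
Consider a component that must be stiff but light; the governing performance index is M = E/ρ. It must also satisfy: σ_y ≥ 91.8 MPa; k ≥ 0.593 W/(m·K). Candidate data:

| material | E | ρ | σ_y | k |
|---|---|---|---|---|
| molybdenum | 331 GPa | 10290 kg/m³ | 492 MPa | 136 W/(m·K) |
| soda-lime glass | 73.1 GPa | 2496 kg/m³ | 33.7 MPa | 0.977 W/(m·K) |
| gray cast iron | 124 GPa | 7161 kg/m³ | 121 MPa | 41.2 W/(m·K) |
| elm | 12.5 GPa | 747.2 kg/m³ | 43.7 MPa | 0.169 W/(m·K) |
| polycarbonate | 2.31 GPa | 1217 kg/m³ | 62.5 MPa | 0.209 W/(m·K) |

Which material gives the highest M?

molybdenum

Screen on constraints: σ_y ≥ 91.8 MPa; k ≥ 0.593 W/(m·K). Survivors: molybdenum, gray cast iron.
Per-candidate index values:
  molybdenum: M = 32.2 MN·m/kg
  gray cast iron: M = 17.3 MN·m/kg
Molybdenum ranks first.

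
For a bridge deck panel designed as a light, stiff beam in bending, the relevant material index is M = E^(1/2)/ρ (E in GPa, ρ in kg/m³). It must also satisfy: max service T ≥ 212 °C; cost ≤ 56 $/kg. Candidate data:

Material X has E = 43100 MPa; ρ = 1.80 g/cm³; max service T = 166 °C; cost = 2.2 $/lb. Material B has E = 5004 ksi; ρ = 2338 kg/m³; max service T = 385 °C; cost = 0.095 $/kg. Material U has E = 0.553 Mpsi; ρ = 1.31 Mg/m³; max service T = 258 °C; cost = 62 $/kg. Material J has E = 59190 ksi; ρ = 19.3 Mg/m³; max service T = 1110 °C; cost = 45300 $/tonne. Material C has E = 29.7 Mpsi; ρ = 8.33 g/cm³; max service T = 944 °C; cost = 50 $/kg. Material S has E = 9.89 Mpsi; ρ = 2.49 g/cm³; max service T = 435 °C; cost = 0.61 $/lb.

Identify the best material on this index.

Screen on constraints: max service T ≥ 212 °C; cost ≤ 56 $/kg. Survivors: material B, material J, material C, material S.
After converting to SI:
  material B: E = 34.50 GPa, ρ = 2338 kg/m³
  material J: E = 408.1 GPa, ρ = 19300 kg/m³
  material C: E = 204.8 GPa, ρ = 8330 kg/m³
  material S: E = 68.19 GPa, ρ = 2490 kg/m³
  material S: M = 3.32×10⁻³
  material B: M = 2.51×10⁻³
  material C: M = 1.72×10⁻³
  material J: M = 1.05×10⁻³
Material S ranks first.

material S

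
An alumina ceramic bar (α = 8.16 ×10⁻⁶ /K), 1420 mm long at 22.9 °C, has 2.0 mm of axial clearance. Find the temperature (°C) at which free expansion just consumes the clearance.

196 °C

α·L₀·ΔT = 2.0 mm ⇒ ΔT = 2.0 / (8.16×10⁻⁶ × 1420.0) = 172.6 K.
T = 22.9 + 172.6 = 195.5 °C.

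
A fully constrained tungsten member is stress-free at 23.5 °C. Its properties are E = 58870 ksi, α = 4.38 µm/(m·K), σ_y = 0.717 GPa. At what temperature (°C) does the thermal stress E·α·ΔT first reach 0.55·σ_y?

E = 58870 ksi = 405.9 GPa.
σ_y = 0.717 GPa = 717.0 MPa.
E·α·ΔT = 394.4 MPa ⇒ ΔT = 394.4 / (405.9×10³ × 4.38×10⁻⁶) = 221.8 K.
T = 23.5 + 221.8 = 245.3 °C.

245 °C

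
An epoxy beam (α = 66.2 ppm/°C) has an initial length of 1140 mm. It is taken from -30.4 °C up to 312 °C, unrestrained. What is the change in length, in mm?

ΔT = 312 − (-30.4) = 342.4 K.
ΔL = α·L₀·ΔT = 66.2×10⁻⁶ × 1140 mm × 342.4 K = 25.8 mm.

25.8 mm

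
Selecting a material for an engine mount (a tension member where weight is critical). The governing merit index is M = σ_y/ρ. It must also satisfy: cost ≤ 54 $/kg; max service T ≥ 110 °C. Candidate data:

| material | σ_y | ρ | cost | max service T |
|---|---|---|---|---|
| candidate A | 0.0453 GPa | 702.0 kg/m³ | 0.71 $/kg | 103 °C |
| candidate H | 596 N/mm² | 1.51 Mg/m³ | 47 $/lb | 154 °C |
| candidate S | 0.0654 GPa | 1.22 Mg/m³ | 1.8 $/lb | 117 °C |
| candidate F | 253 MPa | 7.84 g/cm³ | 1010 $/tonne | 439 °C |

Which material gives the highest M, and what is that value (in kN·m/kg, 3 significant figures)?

Screen on constraints: cost ≤ 54 $/kg; max service T ≥ 110 °C. Survivors: candidate S, candidate F.
Normalizing units and computing the index:
  candidate S: σ_y = 65.40 MPa, ρ = 1220 kg/m³
  candidate F: σ_y = 253.0 MPa, ρ = 7840 kg/m³
  candidate S: M = 53.6 kN·m/kg
  candidate F: M = 32.3 kN·m/kg
Candidate S ranks first.

candidate S, M = 53.6 kN·m/kg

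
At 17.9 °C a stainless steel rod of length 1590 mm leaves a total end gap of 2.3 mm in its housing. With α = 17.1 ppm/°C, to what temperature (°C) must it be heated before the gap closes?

102 °C

α·L₀·ΔT = 2.3 mm ⇒ ΔT = 2.3 / (17.1×10⁻⁶ × 1590.0) = 84.59 K.
T = 17.9 + 84.59 = 102.5 °C.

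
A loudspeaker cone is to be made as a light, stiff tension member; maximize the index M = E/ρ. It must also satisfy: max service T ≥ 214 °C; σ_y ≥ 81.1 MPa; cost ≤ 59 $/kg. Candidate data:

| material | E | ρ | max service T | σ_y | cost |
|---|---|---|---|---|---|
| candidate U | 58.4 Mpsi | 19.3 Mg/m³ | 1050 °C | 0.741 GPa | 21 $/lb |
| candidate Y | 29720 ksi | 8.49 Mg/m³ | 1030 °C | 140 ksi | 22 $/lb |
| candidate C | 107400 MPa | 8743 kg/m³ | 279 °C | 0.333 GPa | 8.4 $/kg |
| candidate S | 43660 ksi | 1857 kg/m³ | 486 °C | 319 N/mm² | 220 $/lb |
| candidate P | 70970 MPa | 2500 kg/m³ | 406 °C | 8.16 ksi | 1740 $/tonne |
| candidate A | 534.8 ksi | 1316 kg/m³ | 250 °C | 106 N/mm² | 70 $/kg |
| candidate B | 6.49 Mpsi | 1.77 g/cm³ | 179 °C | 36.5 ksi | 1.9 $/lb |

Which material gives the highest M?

candidate Y

Screen on constraints: max service T ≥ 214 °C; σ_y ≥ 81.1 MPa; cost ≤ 59 $/kg. Survivors: candidate U, candidate Y, candidate C.
After converting to SI:
  candidate U: E = 402.7 GPa, ρ = 19300 kg/m³
  candidate Y: E = 204.9 GPa, ρ = 8490 kg/m³
  candidate C: E = 107.4 GPa, ρ = 8743 kg/m³
  candidate Y: M = 24.1 MN·m/kg
  candidate U: M = 20.9 MN·m/kg
  candidate C: M = 12.3 MN·m/kg
Candidate Y has the largest M.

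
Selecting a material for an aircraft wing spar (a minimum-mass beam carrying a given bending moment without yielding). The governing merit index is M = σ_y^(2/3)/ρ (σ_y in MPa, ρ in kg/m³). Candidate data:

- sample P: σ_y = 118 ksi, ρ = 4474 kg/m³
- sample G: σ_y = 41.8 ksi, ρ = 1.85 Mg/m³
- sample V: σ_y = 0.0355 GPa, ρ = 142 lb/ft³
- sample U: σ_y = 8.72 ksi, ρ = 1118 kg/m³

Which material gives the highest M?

Convert each candidate to consistent units, then evaluate M:
  sample P: σ_y = 813.6 MPa, ρ = 4474 kg/m³
  sample G: σ_y = 288.2 MPa, ρ = 1850 kg/m³
  sample V: σ_y = 35.50 MPa, ρ = 2275 kg/m³
  sample U: σ_y = 60.12 MPa, ρ = 1118 kg/m³
  sample G: M = 23.6×10⁻³
  sample P: M = 19.5×10⁻³
  sample U: M = 13.7×10⁻³
  sample V: M = 4.75×10⁻³
The maximum is for sample G.

sample G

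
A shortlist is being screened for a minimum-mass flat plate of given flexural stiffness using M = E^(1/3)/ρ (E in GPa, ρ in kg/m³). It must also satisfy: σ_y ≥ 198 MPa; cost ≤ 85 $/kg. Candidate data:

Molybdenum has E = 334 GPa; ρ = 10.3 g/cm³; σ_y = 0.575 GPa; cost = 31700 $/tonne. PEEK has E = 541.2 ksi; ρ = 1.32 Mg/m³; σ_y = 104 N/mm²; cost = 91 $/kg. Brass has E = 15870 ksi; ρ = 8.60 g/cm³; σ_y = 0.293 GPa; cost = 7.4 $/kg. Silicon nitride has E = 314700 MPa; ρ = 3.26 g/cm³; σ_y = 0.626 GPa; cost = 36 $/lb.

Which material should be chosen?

silicon nitride

Screen on constraints: σ_y ≥ 198 MPa; cost ≤ 85 $/kg. Survivors: molybdenum, brass, silicon nitride.
After converting to SI:
  molybdenum: E = 334.0 GPa, ρ = 10300 kg/m³
  brass: E = 109.4 GPa, ρ = 8600 kg/m³
  silicon nitride: E = 314.7 GPa, ρ = 3260 kg/m³
  silicon nitride: M = 2.09×10⁻³
  molybdenum: M = 0.674×10⁻³
  brass: M = 0.556×10⁻³
Silicon nitride has the largest M.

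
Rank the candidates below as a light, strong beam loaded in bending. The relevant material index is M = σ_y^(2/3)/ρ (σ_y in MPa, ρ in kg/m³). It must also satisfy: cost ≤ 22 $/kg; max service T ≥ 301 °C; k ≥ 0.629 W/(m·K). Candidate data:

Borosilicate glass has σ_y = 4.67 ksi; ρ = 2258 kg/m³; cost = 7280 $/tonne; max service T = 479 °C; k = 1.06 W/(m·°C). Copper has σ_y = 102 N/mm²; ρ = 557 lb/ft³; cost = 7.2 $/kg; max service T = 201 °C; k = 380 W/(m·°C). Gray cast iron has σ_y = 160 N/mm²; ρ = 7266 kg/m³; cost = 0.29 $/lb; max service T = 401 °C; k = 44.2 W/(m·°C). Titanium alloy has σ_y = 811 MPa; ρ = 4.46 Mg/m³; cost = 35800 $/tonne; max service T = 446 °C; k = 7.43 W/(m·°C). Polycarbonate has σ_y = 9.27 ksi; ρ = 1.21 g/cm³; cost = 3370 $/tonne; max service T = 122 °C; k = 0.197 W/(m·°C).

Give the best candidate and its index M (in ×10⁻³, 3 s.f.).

borosilicate glass, M = 4.48×10⁻³

Screen on constraints: cost ≤ 22 $/kg; max service T ≥ 301 °C; k ≥ 0.629 W/(m·K). Survivors: borosilicate glass, gray cast iron.
Putting every candidate on a common basis:
  borosilicate glass: σ_y = 32.20 MPa, ρ = 2258 kg/m³
  gray cast iron: σ_y = 160.0 MPa, ρ = 7266 kg/m³
  borosilicate glass: M = 4.48×10⁻³
  gray cast iron: M = 4.06×10⁻³
Borosilicate glass ranks first.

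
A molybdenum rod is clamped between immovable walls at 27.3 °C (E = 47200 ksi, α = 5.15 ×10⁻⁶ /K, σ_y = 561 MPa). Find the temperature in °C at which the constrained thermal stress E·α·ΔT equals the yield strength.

E = 47200 ksi = 325.4 GPa.
E·α·ΔT = 561.0 MPa ⇒ ΔT = 561.0 / (325.4×10³ × 5.15×10⁻⁶) = 334.7 K.
T = 27.3 + 334.7 = 362.0 °C.

362 °C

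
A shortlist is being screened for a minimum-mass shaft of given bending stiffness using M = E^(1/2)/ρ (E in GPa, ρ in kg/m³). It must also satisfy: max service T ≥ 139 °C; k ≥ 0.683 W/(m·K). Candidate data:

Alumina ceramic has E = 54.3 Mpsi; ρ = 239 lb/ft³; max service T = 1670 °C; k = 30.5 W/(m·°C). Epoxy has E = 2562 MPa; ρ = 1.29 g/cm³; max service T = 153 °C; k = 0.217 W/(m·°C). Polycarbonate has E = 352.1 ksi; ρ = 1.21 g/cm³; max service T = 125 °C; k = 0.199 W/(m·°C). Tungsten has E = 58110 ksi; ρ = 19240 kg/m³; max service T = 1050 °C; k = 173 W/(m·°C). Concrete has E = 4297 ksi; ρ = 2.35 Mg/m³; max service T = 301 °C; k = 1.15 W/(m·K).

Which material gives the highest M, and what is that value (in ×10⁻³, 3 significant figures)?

Screen on constraints: max service T ≥ 139 °C; k ≥ 0.683 W/(m·K). Survivors: alumina ceramic, tungsten, concrete.
In SI units:
  alumina ceramic: E = 374.4 GPa, ρ = 3828 kg/m³
  tungsten: E = 400.7 GPa, ρ = 19240 kg/m³
  concrete: E = 29.63 GPa, ρ = 2350 kg/m³
  alumina ceramic: M = 5.05×10⁻³
  concrete: M = 2.32×10⁻³
  tungsten: M = 1.04×10⁻³
Alumina ceramic ranks first.

alumina ceramic, M = 5.05×10⁻³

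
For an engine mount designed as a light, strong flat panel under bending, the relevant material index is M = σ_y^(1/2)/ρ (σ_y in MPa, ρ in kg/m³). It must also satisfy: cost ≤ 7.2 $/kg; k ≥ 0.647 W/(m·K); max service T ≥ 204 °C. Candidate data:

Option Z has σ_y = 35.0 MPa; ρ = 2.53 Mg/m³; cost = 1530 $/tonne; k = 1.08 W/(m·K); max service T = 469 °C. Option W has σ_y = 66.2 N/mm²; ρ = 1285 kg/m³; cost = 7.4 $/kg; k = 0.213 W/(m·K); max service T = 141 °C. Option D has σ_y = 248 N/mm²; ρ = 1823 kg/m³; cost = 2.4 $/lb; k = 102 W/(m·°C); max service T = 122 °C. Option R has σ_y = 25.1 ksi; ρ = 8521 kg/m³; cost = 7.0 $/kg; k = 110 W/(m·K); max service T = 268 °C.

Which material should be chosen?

Screen on constraints: cost ≤ 7.2 $/kg; k ≥ 0.647 W/(m·K); max service T ≥ 204 °C. Survivors: option Z, option R.
After converting to SI:
  option Z: σ_y = 35.00 MPa, ρ = 2530 kg/m³
  option R: σ_y = 173.1 MPa, ρ = 8521 kg/m³
  option Z: M = 2.34×10⁻³
  option R: M = 1.54×10⁻³
Option Z has the largest M.

option Z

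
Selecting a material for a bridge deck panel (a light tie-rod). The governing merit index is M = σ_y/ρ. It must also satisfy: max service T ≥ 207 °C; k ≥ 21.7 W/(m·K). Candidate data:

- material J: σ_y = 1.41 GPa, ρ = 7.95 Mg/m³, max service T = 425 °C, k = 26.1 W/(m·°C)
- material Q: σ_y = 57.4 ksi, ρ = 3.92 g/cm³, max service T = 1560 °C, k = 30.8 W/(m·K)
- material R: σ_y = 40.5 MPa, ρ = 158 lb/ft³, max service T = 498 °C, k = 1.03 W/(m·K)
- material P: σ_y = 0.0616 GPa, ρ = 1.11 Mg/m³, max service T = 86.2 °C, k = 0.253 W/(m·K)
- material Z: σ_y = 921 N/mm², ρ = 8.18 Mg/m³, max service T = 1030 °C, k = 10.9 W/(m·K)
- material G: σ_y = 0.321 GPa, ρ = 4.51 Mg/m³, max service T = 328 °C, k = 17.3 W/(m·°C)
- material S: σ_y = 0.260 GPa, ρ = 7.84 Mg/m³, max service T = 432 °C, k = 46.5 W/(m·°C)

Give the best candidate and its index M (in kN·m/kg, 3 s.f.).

material J, M = 177 kN·m/kg

Screen on constraints: max service T ≥ 207 °C; k ≥ 21.7 W/(m·K). Survivors: material J, material Q, material S.
Normalizing units and computing the index:
  material J: σ_y = 1410 MPa, ρ = 7950 kg/m³
  material Q: σ_y = 395.8 MPa, ρ = 3920 kg/m³
  material S: σ_y = 260.0 MPa, ρ = 7840 kg/m³
  material J: M = 177 kN·m/kg
  material Q: M = 101 kN·m/kg
  material S: M = 33.2 kN·m/kg
Material J has the largest M.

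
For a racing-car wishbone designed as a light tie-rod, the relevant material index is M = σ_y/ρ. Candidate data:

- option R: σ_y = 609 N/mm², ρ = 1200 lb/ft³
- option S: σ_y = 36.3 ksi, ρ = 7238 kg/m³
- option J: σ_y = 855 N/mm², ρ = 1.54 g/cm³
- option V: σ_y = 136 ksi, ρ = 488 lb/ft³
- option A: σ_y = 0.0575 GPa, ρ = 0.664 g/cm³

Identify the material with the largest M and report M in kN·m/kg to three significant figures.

option J, M = 555 kN·m/kg

Normalizing units and computing the index:
  option R: σ_y = 609.0 MPa, ρ = 19220 kg/m³
  option S: σ_y = 250.3 MPa, ρ = 7238 kg/m³
  option J: σ_y = 855.0 MPa, ρ = 1540 kg/m³
  option V: σ_y = 937.7 MPa, ρ = 7817 kg/m³
  option A: σ_y = 57.50 MPa, ρ = 664.0 kg/m³
  option J: M = 555 kN·m/kg
  option V: M = 120 kN·m/kg
  option A: M = 86.6 kN·m/kg
  option S: M = 34.6 kN·m/kg
  option R: M = 31.7 kN·m/kg
Highest index: option J.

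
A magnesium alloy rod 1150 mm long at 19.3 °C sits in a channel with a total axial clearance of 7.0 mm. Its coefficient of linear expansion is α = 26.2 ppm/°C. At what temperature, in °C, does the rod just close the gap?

252 °C

α·L₀·ΔT = 7.0 mm ⇒ ΔT = 7.0 / (26.2×10⁻⁶ × 1150.0) = 232.3 K.
T = 19.3 + 232.3 = 251.6 °C.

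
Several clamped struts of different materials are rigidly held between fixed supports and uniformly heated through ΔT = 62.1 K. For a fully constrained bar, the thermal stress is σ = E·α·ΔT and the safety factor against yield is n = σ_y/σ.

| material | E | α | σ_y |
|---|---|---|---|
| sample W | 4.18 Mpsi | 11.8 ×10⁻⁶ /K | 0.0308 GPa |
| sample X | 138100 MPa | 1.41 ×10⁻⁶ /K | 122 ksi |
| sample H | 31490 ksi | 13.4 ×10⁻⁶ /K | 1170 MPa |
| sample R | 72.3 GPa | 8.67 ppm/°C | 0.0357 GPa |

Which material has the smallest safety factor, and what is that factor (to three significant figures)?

sample R, n = 0.917

With everything in SI (GPa, ×10⁻⁶/K, MPa):
  sample W: E = 28.82, α = 11.8, σ_y = 30.80 → σ = 21.1 MPa, n = 1.46
  sample X: E = 138.1, α = 1.41, σ_y = 841.2 → σ = 12.1 MPa, n = 69.6
  sample H: E = 217.1, α = 13.4, σ_y = 1170 → σ = 181 MPa, n = 6.48
  sample R: E = 72.30, α = 8.67, σ_y = 35.70 → σ = 38.9 MPa, n = 0.917
Sample R has the lowest safety factor, n = 0.917.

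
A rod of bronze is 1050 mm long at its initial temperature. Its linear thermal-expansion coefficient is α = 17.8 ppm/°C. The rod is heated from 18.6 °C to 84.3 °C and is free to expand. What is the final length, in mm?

ΔT = 84.3 − 18.6 = 65.70 K.
ΔL = α·L₀·ΔT = 17.8×10⁻⁶ × 1050 mm × 65.70 K = 1.23 mm.
L = L₀ + ΔL = 1050 + 1.23 = 1051.2 mm.

1051.2 mm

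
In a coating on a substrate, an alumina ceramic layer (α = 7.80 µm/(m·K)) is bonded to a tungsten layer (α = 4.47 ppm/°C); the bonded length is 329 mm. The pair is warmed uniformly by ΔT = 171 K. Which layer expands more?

α(alumina ceramic) = 7.80×10⁻⁶/K vs α(tungsten) = 4.47×10⁻⁶/K.
Higher α expands more for the same ΔT: alumina ceramic.

alumina ceramic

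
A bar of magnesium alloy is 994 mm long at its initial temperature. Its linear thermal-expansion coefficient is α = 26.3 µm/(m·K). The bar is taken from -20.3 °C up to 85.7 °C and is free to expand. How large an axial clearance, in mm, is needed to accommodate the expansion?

2.77 mm

ΔT = 85.7 − (-20.3) = 106.0 K.
ΔL = α·L₀·ΔT = 26.3×10⁻⁶ × 994 mm × 106.0 K = 2.77 mm.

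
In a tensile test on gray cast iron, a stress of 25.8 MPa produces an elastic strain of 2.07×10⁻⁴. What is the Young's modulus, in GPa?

E = σ/ε = 25.8 MPa / 2.07×10⁻⁴ = 124600 MPa = 125 GPa.

125 GPa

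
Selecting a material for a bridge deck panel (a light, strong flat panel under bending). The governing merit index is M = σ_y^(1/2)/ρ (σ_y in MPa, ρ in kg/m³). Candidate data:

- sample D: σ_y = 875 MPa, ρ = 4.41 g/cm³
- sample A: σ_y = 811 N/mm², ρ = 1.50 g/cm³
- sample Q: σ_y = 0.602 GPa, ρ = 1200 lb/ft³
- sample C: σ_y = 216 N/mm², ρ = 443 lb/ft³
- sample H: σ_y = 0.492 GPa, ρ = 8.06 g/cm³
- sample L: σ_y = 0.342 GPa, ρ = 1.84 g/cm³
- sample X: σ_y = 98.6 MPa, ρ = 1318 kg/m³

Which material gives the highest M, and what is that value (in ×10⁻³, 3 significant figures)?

Normalizing units and computing the index:
  sample D: σ_y = 875.0 MPa, ρ = 4410 kg/m³
  sample A: σ_y = 811.0 MPa, ρ = 1500 kg/m³
  sample Q: σ_y = 602.0 MPa, ρ = 19220 kg/m³
  sample C: σ_y = 216.0 MPa, ρ = 7096 kg/m³
  sample H: σ_y = 492.0 MPa, ρ = 8060 kg/m³
  sample L: σ_y = 342.0 MPa, ρ = 1840 kg/m³
  sample X: σ_y = 98.60 MPa, ρ = 1318 kg/m³
  sample A: M = 19.0×10⁻³
  sample L: M = 10.1×10⁻³
  sample X: M = 7.53×10⁻³
  sample D: M = 6.71×10⁻³
  sample H: M = 2.75×10⁻³
  sample C: M = 2.07×10⁻³
  sample Q: M = 1.28×10⁻³
Sample A ranks first.

sample A, M = 19.0×10⁻³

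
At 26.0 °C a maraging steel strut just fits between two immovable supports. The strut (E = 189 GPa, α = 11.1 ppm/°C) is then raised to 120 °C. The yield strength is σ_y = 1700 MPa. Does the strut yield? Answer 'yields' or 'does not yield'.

ΔT = 94.00 K. Constrained thermal stress σ = E·α·ΔT = 189.0×10³ MPa × 11.1×10⁻⁶ × 94.00 = 197 MPa (compressive).
Compare to σ_y = 1700 MPa: σ < σ_y, so it does not yield.

does not yield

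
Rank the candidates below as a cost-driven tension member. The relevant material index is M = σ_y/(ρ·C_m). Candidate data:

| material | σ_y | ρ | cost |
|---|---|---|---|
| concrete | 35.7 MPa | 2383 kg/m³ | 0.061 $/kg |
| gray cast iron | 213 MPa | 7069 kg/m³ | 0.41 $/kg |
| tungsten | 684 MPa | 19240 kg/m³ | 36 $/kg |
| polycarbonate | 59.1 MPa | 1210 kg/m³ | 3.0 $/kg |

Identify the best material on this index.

concrete

Per-candidate index values:
  concrete: M = 246 kN·m per $
  gray cast iron: M = 73.5 kN·m per $
  polycarbonate: M = 16.3 kN·m per $
  tungsten: M = 0.988 kN·m per $
Highest index: concrete.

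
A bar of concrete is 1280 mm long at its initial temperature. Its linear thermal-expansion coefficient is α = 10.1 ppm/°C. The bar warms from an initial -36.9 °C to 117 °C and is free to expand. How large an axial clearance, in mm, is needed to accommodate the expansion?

1.99 mm

ΔT = 117 − (-36.9) = 153.9 K.
ΔL = α·L₀·ΔT = 10.1×10⁻⁶ × 1280 mm × 153.9 K = 1.99 mm.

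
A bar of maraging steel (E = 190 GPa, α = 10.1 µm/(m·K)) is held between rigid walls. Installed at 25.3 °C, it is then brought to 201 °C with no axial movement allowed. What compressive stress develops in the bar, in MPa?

ΔT = 175.7 K. Constrained thermal stress σ = E·α·ΔT = 190.0×10³ MPa × 10.1×10⁻⁶ × 175.7 = 337 MPa (compressive).

337 MPa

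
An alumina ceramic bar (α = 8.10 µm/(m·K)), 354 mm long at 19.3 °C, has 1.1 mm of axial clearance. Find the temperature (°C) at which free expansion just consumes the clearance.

403 °C

α·L₀·ΔT = 1.1 mm ⇒ ΔT = 1.1 / (8.10×10⁻⁶ × 354.0) = 383.6 K.
T = 19.3 + 383.6 = 402.9 °C.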